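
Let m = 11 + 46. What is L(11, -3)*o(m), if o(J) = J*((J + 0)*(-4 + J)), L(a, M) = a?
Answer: 1894167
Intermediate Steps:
m = 57
o(J) = J²*(-4 + J) (o(J) = J*(J*(-4 + J)) = J²*(-4 + J))
L(11, -3)*o(m) = 11*(57²*(-4 + 57)) = 11*(3249*53) = 11*172197 = 1894167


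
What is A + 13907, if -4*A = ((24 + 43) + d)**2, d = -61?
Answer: 13898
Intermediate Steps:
A = -9 (A = -((24 + 43) - 61)**2/4 = -(67 - 61)**2/4 = -1/4*6**2 = -1/4*36 = -9)
A + 13907 = -9 + 13907 = 13898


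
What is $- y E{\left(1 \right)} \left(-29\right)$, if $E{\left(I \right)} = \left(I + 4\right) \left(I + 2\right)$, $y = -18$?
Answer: $-7830$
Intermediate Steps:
$E{\left(I \right)} = \left(2 + I\right) \left(4 + I\right)$ ($E{\left(I \right)} = \left(4 + I\right) \left(2 + I\right) = \left(2 + I\right) \left(4 + I\right)$)
$- y E{\left(1 \right)} \left(-29\right) = - - 18 \left(8 + 1^{2} + 6 \cdot 1\right) \left(-29\right) = - - 18 \left(8 + 1 + 6\right) \left(-29\right) = - \left(-18\right) 15 \left(-29\right) = - \left(-270\right) \left(-29\right) = \left(-1\right) 7830 = -7830$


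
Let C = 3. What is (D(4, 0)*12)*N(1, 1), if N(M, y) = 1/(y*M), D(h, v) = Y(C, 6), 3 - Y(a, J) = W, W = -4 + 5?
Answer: 24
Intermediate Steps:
W = 1
Y(a, J) = 2 (Y(a, J) = 3 - 1*1 = 3 - 1 = 2)
D(h, v) = 2
N(M, y) = 1/(M*y)
(D(4, 0)*12)*N(1, 1) = (2*12)*(1/(1*1)) = 24*(1*1) = 24*1 = 24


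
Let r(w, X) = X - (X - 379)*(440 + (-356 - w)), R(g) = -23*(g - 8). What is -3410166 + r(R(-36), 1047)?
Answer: -2789215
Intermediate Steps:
R(g) = 184 - 23*g (R(g) = -23*(-8 + g) = 184 - 23*g)
r(w, X) = X - (-379 + X)*(84 - w)
-3410166 + r(R(-36), 1047) = -3410166 + (31836 - 379*(184 - 23*(-36)) - 83*1047 + 1047*(184 - 23*(-36))) = -3410166 + (31836 - 379*(184 + 828) - 86901 + 1047*(184 + 828)) = -3410166 + (31836 - 379*1012 - 86901 + 1047*1012) = -3410166 + (31836 - 383548 - 86901 + 1059564) = -3410166 + 620951 = -2789215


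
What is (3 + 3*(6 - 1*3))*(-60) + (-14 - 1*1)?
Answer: -735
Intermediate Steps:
(3 + 3*(6 - 1*3))*(-60) + (-14 - 1*1) = (3 + 3*(6 - 3))*(-60) + (-14 - 1) = (3 + 3*3)*(-60) - 15 = (3 + 9)*(-60) - 15 = 12*(-60) - 15 = -720 - 15 = -735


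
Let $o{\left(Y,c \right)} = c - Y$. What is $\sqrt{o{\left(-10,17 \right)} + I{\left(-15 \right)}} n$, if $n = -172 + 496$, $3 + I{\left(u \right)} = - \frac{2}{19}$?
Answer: $\frac{324 \sqrt{8626}}{19} \approx 1583.8$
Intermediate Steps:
$I{\left(u \right)} = - \frac{59}{19}$ ($I{\left(u \right)} = -3 - \frac{2}{19} = - \frac{59}{19}$)
$n = 324$
$\sqrt{o{\left(-10,17 \right)} + I{\left(-15 \right)}} n = \sqrt{\left(17 - -10\right) - \frac{59}{19}} \cdot 324 = \sqrt{\left(17 + 10\right) - \frac{59}{19}} \cdot 324 = \sqrt{27 - \frac{59}{19}} \cdot 324 = \sqrt{\frac{454}{19}} \cdot 324 = \frac{\sqrt{8626}}{19} \cdot 324 = \frac{324 \sqrt{8626}}{19}$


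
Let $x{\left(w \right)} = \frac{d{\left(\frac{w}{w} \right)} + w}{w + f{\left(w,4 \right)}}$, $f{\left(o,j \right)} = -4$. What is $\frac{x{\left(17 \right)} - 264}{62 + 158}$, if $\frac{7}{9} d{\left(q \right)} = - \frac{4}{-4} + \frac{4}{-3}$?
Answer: $- \frac{5977}{5005} \approx -1.1942$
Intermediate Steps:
$d{\left(q \right)} = - \frac{3}{7}$ ($d{\left(q \right)} = \frac{9 \left(- \frac{4}{-4} + \frac{4}{-3}\right)}{7} = \frac{9 \left(\left(-4\right) \left(- \frac{1}{4}\right) + 4 \left(- \frac{1}{3}\right)\right)}{7} = \frac{9 \left(1 - \frac{4}{3}\right)}{7} = \frac{9}{7} \left(- \frac{1}{3}\right) = - \frac{3}{7}$)
$x{\left(w \right)} = \frac{- \frac{3}{7} + w}{-4 + w}$ ($x{\left(w \right)} = \frac{- \frac{3}{7} + w}{w - 4} = \frac{- \frac{3}{7} + w}{-4 + w}$)
$\frac{x{\left(17 \right)} - 264}{62 + 158} = \frac{\frac{- \frac{3}{7} + 17}{-4 + 17} - 264}{62 + 158} = \frac{\frac{1}{13} \cdot \frac{116}{7} - 264}{220} = \left(\frac{1}{13} \cdot \frac{116}{7} - 264\right) \frac{1}{220} = \left(\frac{116}{91} - 264\right) \frac{1}{220} = \left(- \frac{23908}{91}\right) \frac{1}{220} = - \frac{5977}{5005}$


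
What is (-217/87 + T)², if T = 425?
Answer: 1351150564/7569 ≈ 1.7851e+5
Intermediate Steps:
(-217/87 + T)² = (-217/87 + 425)² = (36758/87)² = 1351150564/7569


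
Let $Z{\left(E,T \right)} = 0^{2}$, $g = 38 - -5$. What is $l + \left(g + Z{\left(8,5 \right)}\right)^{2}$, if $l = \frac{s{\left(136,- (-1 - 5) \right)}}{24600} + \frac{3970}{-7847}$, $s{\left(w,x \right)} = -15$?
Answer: $\frac{23788410273}{12869080} \approx 1848.5$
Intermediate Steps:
$g = 43$ ($g = 38 + 5 = 43$)
$Z{\left(E,T \right)} = 0$
$l = - \frac{6518647}{12869080}$ ($l = - \frac{15}{24600} + \frac{3970}{-7847} = \left(-15\right) \frac{1}{24600} + 3970 \left(- \frac{1}{7847}\right) = - \frac{1}{1640} - \frac{3970}{7847} = - \frac{6518647}{12869080} \approx -0.50654$)
$l + \left(g + Z{\left(8,5 \right)}\right)^{2} = - \frac{6518647}{12869080} + \left(43 + 0\right)^{2} = - \frac{6518647}{12869080} + 43^{2} = - \frac{6518647}{12869080} + 1849 = \frac{23788410273}{12869080}$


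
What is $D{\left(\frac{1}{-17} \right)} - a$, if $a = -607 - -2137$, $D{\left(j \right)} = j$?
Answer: $- \frac{26011}{17} \approx -1530.1$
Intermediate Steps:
$a = 1530$ ($a = -607 + 2137 = 1530$)
$D{\left(\frac{1}{-17} \right)} - a = \frac{1}{-17} - 1530 = - \frac{1}{17} - 1530 = - \frac{26011}{17}$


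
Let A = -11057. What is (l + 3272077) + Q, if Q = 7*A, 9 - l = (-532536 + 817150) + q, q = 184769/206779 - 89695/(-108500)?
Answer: 13057793352718119/4487104300 ≈ 2.9101e+6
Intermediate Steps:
q = 7718895781/4487104300 (q = 184769*(1/206779) - 89695*(-1/108500) = 184769/206779 + 17939/21700 = 7718895781/4487104300 ≈ 1.7202)
l = -1277060038197281/4487104300 (l = 9 - ((-532536 + 817150) + 7718895781/4487104300) = 9 - (284614 + 7718895781/4487104300) = 9 - 1*1277100422135981/4487104300 = 9 - 1277100422135981/4487104300 = -1277060038197281/4487104300 ≈ -2.8461e+5)
Q = -77399 (Q = 7*(-11057) = -77399)
(l + 3272077) + Q = (-1277060038197281/4487104300 + 3272077) - 77399 = 13405090738433819/4487104300 - 77399 = 13057793352718119/4487104300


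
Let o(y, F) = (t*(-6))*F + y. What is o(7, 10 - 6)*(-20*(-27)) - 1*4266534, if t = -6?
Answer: -4184994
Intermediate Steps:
o(y, F) = y + 36*F (o(y, F) = (-6*(-6))*F + y = 36*F + y = y + 36*F)
o(7, 10 - 6)*(-20*(-27)) - 1*4266534 = (7 + 36*(10 - 6))*(-20*(-27)) - 1*4266534 = (7 + 36*4)*540 - 4266534 = (7 + 144)*540 - 4266534 = 151*540 - 4266534 = 81540 - 4266534 = -4184994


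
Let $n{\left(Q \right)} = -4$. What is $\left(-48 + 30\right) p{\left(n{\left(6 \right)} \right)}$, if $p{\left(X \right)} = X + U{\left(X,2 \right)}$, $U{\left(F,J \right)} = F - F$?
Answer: $72$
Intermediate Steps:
$U{\left(F,J \right)} = 0$
$p{\left(X \right)} = X$ ($p{\left(X \right)} = X + 0 = X$)
$\left(-48 + 30\right) p{\left(n{\left(6 \right)} \right)} = \left(-48 + 30\right) \left(-4\right) = \left(-18\right) \left(-4\right) = 72$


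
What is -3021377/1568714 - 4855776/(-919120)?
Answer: 302519735239/90114775730 ≈ 3.3570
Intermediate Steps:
-3021377/1568714 - 4855776/(-919120) = -3021377*1/1568714 - 4855776*(-1/919120) = -3021377/1568714 + 303486/57445 = 302519735239/90114775730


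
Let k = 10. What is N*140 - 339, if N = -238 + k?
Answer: -32259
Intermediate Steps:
N = -228 (N = -238 + 10 = -228)
N*140 - 339 = -228*140 - 339 = -31920 - 339 = -32259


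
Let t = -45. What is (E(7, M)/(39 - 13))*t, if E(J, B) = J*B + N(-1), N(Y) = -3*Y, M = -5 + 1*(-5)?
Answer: 3015/26 ≈ 115.96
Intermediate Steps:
M = -10 (M = -5 - 5 = -10)
E(J, B) = 3 + B*J (E(J, B) = J*B - 3*(-1) = B*J + 3 = 3 + B*J)
(E(7, M)/(39 - 13))*t = ((3 - 10*7)/(39 - 13))*(-45) = ((3 - 70)/26)*(-45) = -67*1/26*(-45) = -67/26*(-45) = 3015/26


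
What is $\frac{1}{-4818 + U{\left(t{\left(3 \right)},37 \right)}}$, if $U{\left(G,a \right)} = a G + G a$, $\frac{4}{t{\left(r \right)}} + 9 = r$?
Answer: $- \frac{3}{14602} \approx -0.00020545$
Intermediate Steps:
$t{\left(r \right)} = \frac{4}{-9 + r}$
$U{\left(G,a \right)} = 2 G a$ ($U{\left(G,a \right)} = G a + G a = 2 G a$)
$\frac{1}{-4818 + U{\left(t{\left(3 \right)},37 \right)}} = \frac{1}{-4818 + 2 \frac{4}{-9 + 3} \cdot 37} = \frac{1}{-4818 + 2 \frac{4}{-6} \cdot 37} = \frac{1}{-4818 + 2 \cdot 4 \left(- \frac{1}{6}\right) 37} = \frac{1}{-4818 + 2 \left(- \frac{2}{3}\right) 37} = \frac{1}{-4818 - \frac{148}{3}} = \frac{1}{- \frac{14602}{3}} = - \frac{3}{14602}$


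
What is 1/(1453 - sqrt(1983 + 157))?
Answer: 1453/2109069 + 2*sqrt(535)/2109069 ≈ 0.00071086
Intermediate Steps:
1/(1453 - sqrt(1983 + 157)) = 1/(1453 - sqrt(2140)) = 1/(1453 - 2*sqrt(535))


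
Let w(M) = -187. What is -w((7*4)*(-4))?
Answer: 187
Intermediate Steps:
-w((7*4)*(-4)) = -1*(-187) = 187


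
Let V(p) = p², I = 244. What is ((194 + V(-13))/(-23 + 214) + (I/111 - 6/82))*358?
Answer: 1252704292/869241 ≈ 1441.1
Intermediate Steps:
((194 + V(-13))/(-23 + 214) + (I/111 - 6/82))*358 = ((194 + (-13)²)/(-23 + 214) + (244/111 - 6/82))*358 = ((194 + 169)/191 + (244*(1/111) - 6*1/82))*358 = (363*(1/191) + (244/111 - 3/41))*358 = (363/191 + 9671/4551)*358 = (3499174/869241)*358 = 1252704292/869241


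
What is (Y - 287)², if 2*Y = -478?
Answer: 276676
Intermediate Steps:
Y = -239 (Y = (½)*(-478) = -239)
(Y - 287)² = (-239 - 287)² = (-526)² = 276676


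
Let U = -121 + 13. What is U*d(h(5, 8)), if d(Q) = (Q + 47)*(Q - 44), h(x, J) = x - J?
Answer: 223344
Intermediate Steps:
d(Q) = (-44 + Q)*(47 + Q) (d(Q) = (47 + Q)*(-44 + Q) = (-44 + Q)*(47 + Q))
U = -108
U*d(h(5, 8)) = -108*(-2068 + (5 - 1*8)² + 3*(5 - 1*8)) = -108*(-2068 + (5 - 8)² + 3*(5 - 8)) = -108*(-2068 + (-3)² + 3*(-3)) = -108*(-2068 + 9 - 9) = -108*(-2068) = 223344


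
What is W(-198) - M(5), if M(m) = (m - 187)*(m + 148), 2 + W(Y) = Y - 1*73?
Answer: 27573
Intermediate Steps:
W(Y) = -75 + Y (W(Y) = -2 + (Y - 1*73) = -2 + (Y - 73) = -2 + (-73 + Y) = -75 + Y)
M(m) = (-187 + m)*(148 + m)
W(-198) - M(5) = (-75 - 198) - (-27676 + 5² - 39*5) = -273 - (-27676 + 25 - 195) = -273 - 1*(-27846) = -273 + 27846 = 27573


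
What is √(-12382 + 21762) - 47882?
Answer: -47882 + 2*√2345 ≈ -47785.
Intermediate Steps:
√(-12382 + 21762) - 47882 = √9380 - 47882 = 2*√2345 - 47882 = -47882 + 2*√2345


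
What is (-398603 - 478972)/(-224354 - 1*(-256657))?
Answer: -877575/32303 ≈ -27.167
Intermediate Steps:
(-398603 - 478972)/(-224354 - 1*(-256657)) = -877575/(-224354 + 256657) = -877575/32303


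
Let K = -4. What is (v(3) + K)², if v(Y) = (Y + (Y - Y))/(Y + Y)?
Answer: 49/4 ≈ 12.250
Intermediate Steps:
v(Y) = ½ (v(Y) = (Y + 0)/((2*Y)) = Y*(1/(2*Y)) = ½)
(v(3) + K)² = (½ - 4)² = (-7/2)² = 49/4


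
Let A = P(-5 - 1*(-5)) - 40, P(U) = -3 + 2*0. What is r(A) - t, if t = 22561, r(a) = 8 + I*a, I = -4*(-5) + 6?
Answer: -23671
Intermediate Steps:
I = 26 (I = 20 + 6 = 26)
P(U) = -3 (P(U) = -3 + 0 = -3)
A = -43 (A = -3 - 40 = -43)
r(a) = 8 + 26*a
r(A) - t = (8 + 26*(-43)) - 1*22561 = (8 - 1118) - 22561 = -1110 - 22561 = -23671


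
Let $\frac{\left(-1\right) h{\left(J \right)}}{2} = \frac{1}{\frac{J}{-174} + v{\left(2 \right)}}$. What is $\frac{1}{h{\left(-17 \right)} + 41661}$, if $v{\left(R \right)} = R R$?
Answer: $\frac{713}{29703945} \approx 2.4004 \cdot 10^{-5}$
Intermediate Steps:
$v{\left(R \right)} = R^{2}$
$h{\left(J \right)} = - \frac{2}{4 - \frac{J}{174}}$ ($h{\left(J \right)} = - \frac{2}{\frac{J}{-174} + 2^{2}} = - \frac{2}{J \left(- \frac{1}{174}\right) + 4} = - \frac{2}{- \frac{J}{174} + 4} = - \frac{2}{4 - \frac{J}{174}}$)
$\frac{1}{h{\left(-17 \right)} + 41661} = \frac{1}{\frac{348}{-696 - 17} + 41661} = \frac{1}{\frac{348}{-713} + 41661} = \frac{1}{348 \left(- \frac{1}{713}\right) + 41661} = \frac{1}{- \frac{348}{713} + 41661} = \frac{1}{\frac{29703945}{713}} = \frac{713}{29703945}$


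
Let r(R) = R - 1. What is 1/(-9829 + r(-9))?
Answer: -1/9839 ≈ -0.00010164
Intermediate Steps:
r(R) = -1 + R
1/(-9829 + r(-9)) = 1/(-9829 + (-1 - 9)) = 1/(-9829 - 10) = 1/(-9839) = -1/9839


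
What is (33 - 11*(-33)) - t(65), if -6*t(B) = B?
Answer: 2441/6 ≈ 406.83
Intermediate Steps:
t(B) = -B/6
(33 - 11*(-33)) - t(65) = (33 - 11*(-33)) - (-1)*65/6 = (33 + 363) - 1*(-65/6) = 396 + 65/6 = 2441/6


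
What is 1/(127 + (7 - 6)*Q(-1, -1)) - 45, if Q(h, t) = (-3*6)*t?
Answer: -6524/145 ≈ -44.993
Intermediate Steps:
Q(h, t) = -18*t
1/(127 + (7 - 6)*Q(-1, -1)) - 45 = 1/(127 + (7 - 6)*(-18*(-1))) - 45 = 1/(127 + 1*18) - 45 = 1/(127 + 18) - 45 = 1/145 - 45 = -6524/145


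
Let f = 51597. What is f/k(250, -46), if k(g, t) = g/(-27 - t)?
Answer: 980343/250 ≈ 3921.4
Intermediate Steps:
f/k(250, -46) = 51597/((-1*250/(27 - 46))) = 51597/((-1*250/(-19))) = 51597/((-1*250*(-1/19))) = 51597/(250/19) = 51597*(19/250) = 980343/250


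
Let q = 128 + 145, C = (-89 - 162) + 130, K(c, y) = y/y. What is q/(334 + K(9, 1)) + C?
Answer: -40262/335 ≈ -120.19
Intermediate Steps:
K(c, y) = 1
C = -121 (C = -251 + 130 = -121)
q = 273
q/(334 + K(9, 1)) + C = 273/(334 + 1) - 121 = 273/335 - 121 = -40262/335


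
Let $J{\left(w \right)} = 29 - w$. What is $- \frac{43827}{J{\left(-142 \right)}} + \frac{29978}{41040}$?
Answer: $- \frac{5244251}{20520} \approx -255.57$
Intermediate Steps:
$- \frac{43827}{J{\left(-142 \right)}} + \frac{29978}{41040} = - \frac{43827}{29 - -142} + \frac{29978}{41040} = - \frac{43827}{29 + 142} + 29978 \cdot \frac{1}{41040} = - \frac{43827}{171} + \frac{14989}{20520} = \left(-43827\right) \frac{1}{171} + \frac{14989}{20520} = - \frac{14609}{57} + \frac{14989}{20520} = - \frac{5244251}{20520}$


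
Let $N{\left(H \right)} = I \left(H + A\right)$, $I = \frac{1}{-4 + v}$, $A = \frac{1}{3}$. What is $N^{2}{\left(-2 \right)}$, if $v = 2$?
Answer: $\frac{25}{36} \approx 0.69444$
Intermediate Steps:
$A = \frac{1}{3} \approx 0.33333$
$I = - \frac{1}{2}$ ($I = \frac{1}{-4 + 2} = \frac{1}{-2} = - \frac{1}{2} \approx -0.5$)
$N{\left(H \right)} = - \frac{1}{6} - \frac{H}{2}$ ($N{\left(H \right)} = - \frac{H + \frac{1}{3}}{2} = - \frac{\frac{1}{3} + H}{2} = - \frac{1}{6} - \frac{H}{2}$)
$N^{2}{\left(-2 \right)} = \left(- \frac{1}{6} - -1\right)^{2} = \left(- \frac{1}{6} + 1\right)^{2} = \left(\frac{5}{6}\right)^{2} = \frac{25}{36}$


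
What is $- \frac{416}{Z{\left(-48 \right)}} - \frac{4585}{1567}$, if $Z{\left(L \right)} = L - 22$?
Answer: $\frac{165461}{54845} \approx 3.0169$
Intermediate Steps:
$Z{\left(L \right)} = -22 + L$
$- \frac{416}{Z{\left(-48 \right)}} - \frac{4585}{1567} = - \frac{416}{-22 - 48} - \frac{4585}{1567} = - \frac{416}{-70} - \frac{4585}{1567} = \left(-416\right) \left(- \frac{1}{70}\right) - \frac{4585}{1567} = \frac{208}{35} - \frac{4585}{1567} = \frac{165461}{54845}$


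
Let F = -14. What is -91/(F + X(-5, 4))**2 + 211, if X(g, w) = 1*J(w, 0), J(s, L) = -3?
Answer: 60888/289 ≈ 210.69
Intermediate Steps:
X(g, w) = -3 (X(g, w) = 1*(-3) = -3)
-91/(F + X(-5, 4))**2 + 211 = -91/(-14 - 3)**2 + 211 = -91/(-17)**2 + 211 = -91/289 + 211 = 60888/289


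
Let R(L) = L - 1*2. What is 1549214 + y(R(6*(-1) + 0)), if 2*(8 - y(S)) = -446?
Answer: 1549445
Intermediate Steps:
R(L) = -2 + L (R(L) = L - 2 = -2 + L)
y(S) = 231 (y(S) = 8 - ½*(-446) = 8 + 223 = 231)
1549214 + y(R(6*(-1) + 0)) = 1549214 + 231 = 1549445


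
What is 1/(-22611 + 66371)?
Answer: 1/43760 ≈ 2.2852e-5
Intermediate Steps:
1/(-22611 + 66371) = 1/43760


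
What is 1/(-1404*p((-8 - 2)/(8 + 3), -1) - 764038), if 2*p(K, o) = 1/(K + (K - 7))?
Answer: -97/74103964 ≈ -1.3090e-6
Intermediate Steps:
p(K, o) = 1/(2*(-7 + 2*K)) (p(K, o) = 1/(2*(K + (K - 7))) = 1/(2*(K + (-7 + K))) = 1/(2*(-7 + 2*K)))
1/(-1404*p((-8 - 2)/(8 + 3), -1) - 764038) = 1/(-702/(-7 + 2*((-8 - 2)/(8 + 3))) - 764038) = 1/(-702/(-7 + 2*(-10/11)) - 764038) = 1/(-702/(-7 - 20/11) - 764038) = 1/(-702/(-97/11) - 764038) = 1/(-702*(-11)/97 - 764038) = 1/(-1404*(-11/194) - 764038) = 1/(7722/97 - 764038) = 1/(-74103964/97) = -97/74103964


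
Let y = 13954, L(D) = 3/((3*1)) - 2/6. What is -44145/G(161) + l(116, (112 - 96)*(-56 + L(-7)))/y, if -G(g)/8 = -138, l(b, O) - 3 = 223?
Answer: -102624971/2567536 ≈ -39.970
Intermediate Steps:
L(D) = 2/3 (L(D) = 3/3 - 2*1/6 = 3*(1/3) - 1/3 = 1 - 1/3 = 2/3)
l(b, O) = 226 (l(b, O) = 3 + 223 = 226)
G(g) = 1104 (G(g) = -8*(-138) = 1104)
-44145/G(161) + l(116, (112 - 96)*(-56 + L(-7)))/y = -44145/1104 + 226/13954 = -44145*1/1104 + 226*(1/13954) = -14715/368 + 113/6977 = -102624971/2567536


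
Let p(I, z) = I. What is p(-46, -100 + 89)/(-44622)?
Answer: 23/22311 ≈ 0.0010309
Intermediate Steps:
p(-46, -100 + 89)/(-44622) = -46/(-44622) = -46*(-1/44622) = 23/22311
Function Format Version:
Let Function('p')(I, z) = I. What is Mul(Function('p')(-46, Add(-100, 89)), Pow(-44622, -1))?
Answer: Rational(23, 22311) ≈ 0.0010309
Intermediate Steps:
Mul(Function('p')(-46, Add(-100, 89)), Pow(-44622, -1)) = Mul(-46, Pow(-44622, -1)) = Mul(-46, Rational(-1, 44622)) = Rational(23, 22311)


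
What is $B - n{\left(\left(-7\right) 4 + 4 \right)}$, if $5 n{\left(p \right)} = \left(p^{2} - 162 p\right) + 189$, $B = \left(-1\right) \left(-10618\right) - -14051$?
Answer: $\frac{118692}{5} \approx 23738.0$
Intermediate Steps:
$B = 24669$ ($B = 10618 + 14051 = 24669$)
$n{\left(p \right)} = \frac{189}{5} - \frac{162 p}{5} + \frac{p^{2}}{5}$ ($n{\left(p \right)} = \frac{\left(p^{2} - 162 p\right) + 189}{5} = \frac{189 + p^{2} - 162 p}{5} = \frac{189}{5} - \frac{162 p}{5} + \frac{p^{2}}{5}$)
$B - n{\left(\left(-7\right) 4 + 4 \right)} = 24669 - \left(\frac{189}{5} - \frac{162 \left(\left(-7\right) 4 + 4\right)}{5} + \frac{\left(\left(-7\right) 4 + 4\right)^{2}}{5}\right) = 24669 - \left(\frac{189}{5} - \frac{162 \left(-28 + 4\right)}{5} + \frac{\left(-28 + 4\right)^{2}}{5}\right) = 24669 - \left(\frac{189}{5} - - \frac{3888}{5} + \frac{\left(-24\right)^{2}}{5}\right) = 24669 - \left(\frac{189}{5} + \frac{3888}{5} + \frac{1}{5} \cdot 576\right) = 24669 - \left(\frac{189}{5} + \frac{3888}{5} + \frac{576}{5}\right) = 24669 - \frac{4653}{5} = \frac{118692}{5}$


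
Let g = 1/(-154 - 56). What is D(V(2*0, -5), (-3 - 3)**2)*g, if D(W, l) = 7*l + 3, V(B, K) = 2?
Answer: -17/14 ≈ -1.2143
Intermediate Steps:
D(W, l) = 3 + 7*l
g = -1/210 (g = 1/(-210) = -1/210 ≈ -0.0047619)
D(V(2*0, -5), (-3 - 3)**2)*g = (3 + 7*(-3 - 3)**2)*(-1/210) = (3 + 7*(-6)**2)*(-1/210) = (3 + 7*36)*(-1/210) = (3 + 252)*(-1/210) = 255*(-1/210) = -17/14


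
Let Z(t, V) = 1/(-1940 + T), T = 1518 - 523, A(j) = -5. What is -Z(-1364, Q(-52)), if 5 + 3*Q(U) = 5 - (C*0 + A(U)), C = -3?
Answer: 1/945 ≈ 0.0010582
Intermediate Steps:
T = 995
Q(U) = 5/3 (Q(U) = -5/3 + (5 - (-3*0 - 5))/3 = -5/3 + (5 - (0 - 5))/3 = -5/3 + (5 - 1*(-5))/3 = -5/3 + (5 + 5)/3 = -5/3 + (⅓)*10 = -5/3 + 10/3 = 5/3)
Z(t, V) = -1/945 (Z(t, V) = 1/(-1940 + 995) = 1/(-945) = -1/945)
-Z(-1364, Q(-52)) = -1*(-1/945) = 1/945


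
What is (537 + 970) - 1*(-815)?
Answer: 2322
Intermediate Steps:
(537 + 970) - 1*(-815) = 1507 + 815 = 2322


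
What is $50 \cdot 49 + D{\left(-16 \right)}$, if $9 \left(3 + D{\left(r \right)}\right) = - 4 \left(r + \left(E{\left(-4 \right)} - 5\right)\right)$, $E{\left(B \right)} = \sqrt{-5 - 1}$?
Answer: $\frac{7369}{3} - \frac{4 i \sqrt{6}}{9} \approx 2456.3 - 1.0887 i$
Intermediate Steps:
$E{\left(B \right)} = i \sqrt{6}$ ($E{\left(B \right)} = \sqrt{-6} = i \sqrt{6}$)
$D{\left(r \right)} = - \frac{7}{9} - \frac{4 r}{9} - \frac{4 i \sqrt{6}}{9}$ ($D{\left(r \right)} = -3 + \frac{\left(-4\right) \left(r + \left(i \sqrt{6} - 5\right)\right)}{9} = -3 + \frac{\left(-4\right) \left(r - \left(5 - i \sqrt{6}\right)\right)}{9} = -3 + \frac{\left(-4\right) \left(-5 + r + i \sqrt{6}\right)}{9} = -3 + \frac{20 - 4 r - 4 i \sqrt{6}}{9} = -3 - \left(- \frac{20}{9} + \frac{4 r}{9} + \frac{4 i \sqrt{6}}{9}\right) = - \frac{7}{9} - \frac{4 r}{9} - \frac{4 i \sqrt{6}}{9}$)
$50 \cdot 49 + D{\left(-16 \right)} = 50 \cdot 49 - \left(- \frac{19}{3} + \frac{4 i \sqrt{6}}{9}\right) = 2450 - \left(- \frac{19}{3} + \frac{4 i \sqrt{6}}{9}\right) = 2450 + \left(\frac{19}{3} - \frac{4 i \sqrt{6}}{9}\right) = \frac{7369}{3} - \frac{4 i \sqrt{6}}{9}$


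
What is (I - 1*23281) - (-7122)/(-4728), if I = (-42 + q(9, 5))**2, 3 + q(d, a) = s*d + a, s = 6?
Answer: -18192167/788 ≈ -23087.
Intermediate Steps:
q(d, a) = -3 + a + 6*d (q(d, a) = -3 + (6*d + a) = -3 + (a + 6*d) = -3 + a + 6*d)
I = 196 (I = (-42 + (-3 + 5 + 6*9))**2 = (-42 + (-3 + 5 + 54))**2 = (-42 + 56)**2 = 14**2 = 196)
(I - 1*23281) - (-7122)/(-4728) = (196 - 1*23281) - (-7122)/(-4728) = (196 - 23281) - (-7122)*(-1)/4728 = -23085 - 1*1187/788 = -23085 - 1187/788 = -18192167/788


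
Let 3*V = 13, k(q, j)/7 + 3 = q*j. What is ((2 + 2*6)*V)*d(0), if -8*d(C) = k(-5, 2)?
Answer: 8281/12 ≈ 690.08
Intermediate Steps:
k(q, j) = -21 + 7*j*q (k(q, j) = -21 + 7*(q*j) = -21 + 7*(j*q) = -21 + 7*j*q)
d(C) = 91/8 (d(C) = -(-21 + 7*2*(-5))/8 = -(-21 - 70)/8 = -⅛*(-91) = 91/8)
V = 13/3 (V = (⅓)*13 = 13/3 ≈ 4.3333)
((2 + 2*6)*V)*d(0) = ((2 + 2*6)*(13/3))*(91/8) = ((2 + 12)*(13/3))*(91/8) = (14*(13/3))*(91/8) = (182/3)*(91/8) = 8281/12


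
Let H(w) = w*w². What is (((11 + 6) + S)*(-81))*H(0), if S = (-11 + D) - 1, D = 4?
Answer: 0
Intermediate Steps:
S = -8 (S = (-11 + 4) - 1 = -7 - 1 = -8)
H(w) = w³
(((11 + 6) + S)*(-81))*H(0) = (((11 + 6) - 8)*(-81))*0³ = ((17 - 8)*(-81))*0 = (9*(-81))*0 = -729*0 = 0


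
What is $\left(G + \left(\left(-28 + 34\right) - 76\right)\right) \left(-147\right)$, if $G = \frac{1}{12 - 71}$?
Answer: $\frac{607257}{59} \approx 10292.0$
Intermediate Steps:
$G = - \frac{1}{59}$ ($G = \frac{1}{-59} = - \frac{1}{59} \approx -0.016949$)
$\left(G + \left(\left(-28 + 34\right) - 76\right)\right) \left(-147\right) = \left(- \frac{1}{59} + \left(\left(-28 + 34\right) - 76\right)\right) \left(-147\right) = \left(- \frac{1}{59} + \left(6 - 76\right)\right) \left(-147\right) = \left(- \frac{1}{59} - 70\right) \left(-147\right) = \left(- \frac{4131}{59}\right) \left(-147\right) = \frac{607257}{59}$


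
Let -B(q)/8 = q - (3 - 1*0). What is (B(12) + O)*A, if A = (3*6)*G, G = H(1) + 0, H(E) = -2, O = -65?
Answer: 4932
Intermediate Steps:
B(q) = 24 - 8*q (B(q) = -8*(q - (3 - 1*0)) = -8*(q - (3 + 0)) = -8*(q - 1*3) = -8*(q - 3) = -8*(-3 + q) = 24 - 8*q)
G = -2 (G = -2 + 0 = -2)
A = -36 (A = (3*6)*(-2) = 18*(-2) = -36)
(B(12) + O)*A = ((24 - 8*12) - 65)*(-36) = ((24 - 96) - 65)*(-36) = (-72 - 65)*(-36) = -137*(-36) = 4932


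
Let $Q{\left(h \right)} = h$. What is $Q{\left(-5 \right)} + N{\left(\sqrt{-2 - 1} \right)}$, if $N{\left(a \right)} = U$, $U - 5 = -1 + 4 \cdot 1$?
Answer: $3$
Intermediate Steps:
$U = 8$ ($U = 5 + \left(-1 + 4 \cdot 1\right) = 5 + \left(-1 + 4\right) = 5 + 3 = 8$)
$N{\left(a \right)} = 8$
$Q{\left(-5 \right)} + N{\left(\sqrt{-2 - 1} \right)} = -5 + 8 = 3$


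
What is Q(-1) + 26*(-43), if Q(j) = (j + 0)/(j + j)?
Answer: -2235/2 ≈ -1117.5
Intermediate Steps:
Q(j) = ½ (Q(j) = j/((2*j)) = j*(1/(2*j)) = ½)
Q(-1) + 26*(-43) = ½ + 26*(-43) = ½ - 1118 = -2235/2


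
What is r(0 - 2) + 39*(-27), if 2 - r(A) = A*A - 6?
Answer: -1049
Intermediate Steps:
r(A) = 8 - A**2 (r(A) = 2 - (A*A - 6) = 2 - (A**2 - 6) = 2 - (-6 + A**2) = 2 + (6 - A**2) = 8 - A**2)
r(0 - 2) + 39*(-27) = (8 - (0 - 2)**2) + 39*(-27) = (8 - 1*(-2)**2) - 1053 = (8 - 1*4) - 1053 = (8 - 4) - 1053 = 4 - 1053 = -1049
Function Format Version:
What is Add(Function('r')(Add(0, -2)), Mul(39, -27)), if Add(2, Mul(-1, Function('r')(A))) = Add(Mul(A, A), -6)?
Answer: -1049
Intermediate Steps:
Function('r')(A) = Add(8, Mul(-1, Pow(A, 2))) (Function('r')(A) = Add(2, Mul(-1, Add(Mul(A, A), -6))) = Add(2, Mul(-1, Add(Pow(A, 2), -6))) = Add(2, Mul(-1, Add(-6, Pow(A, 2)))) = Add(2, Add(6, Mul(-1, Pow(A, 2)))) = Add(8, Mul(-1, Pow(A, 2))))
Add(Function('r')(Add(0, -2)), Mul(39, -27)) = Add(Add(8, Mul(-1, Pow(Add(0, -2), 2))), Mul(39, -27)) = Add(Add(8, Mul(-1, Pow(-2, 2))), -1053) = Add(Add(8, Mul(-1, 4)), -1053) = Add(Add(8, -4), -1053) = Add(4, -1053) = -1049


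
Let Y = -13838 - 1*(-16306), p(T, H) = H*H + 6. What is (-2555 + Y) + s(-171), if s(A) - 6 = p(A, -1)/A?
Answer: -13858/171 ≈ -81.041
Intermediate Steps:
p(T, H) = 6 + H² (p(T, H) = H² + 6 = 6 + H²)
s(A) = 6 + 7/A (s(A) = 6 + (6 + (-1)²)/A = 6 + (6 + 1)/A = 6 + 7/A)
Y = 2468 (Y = -13838 + 16306 = 2468)
(-2555 + Y) + s(-171) = (-2555 + 2468) + (6 + 7/(-171)) = -87 + (6 + 7*(-1/171)) = -87 + (6 - 7/171) = -87 + 1019/171 = -13858/171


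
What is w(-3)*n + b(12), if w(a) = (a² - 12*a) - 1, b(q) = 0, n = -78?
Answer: -3432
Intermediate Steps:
w(a) = -1 + a² - 12*a
w(-3)*n + b(12) = (-1 + (-3)² - 12*(-3))*(-78) + 0 = (-1 + 9 + 36)*(-78) + 0 = 44*(-78) + 0 = -3432 + 0 = -3432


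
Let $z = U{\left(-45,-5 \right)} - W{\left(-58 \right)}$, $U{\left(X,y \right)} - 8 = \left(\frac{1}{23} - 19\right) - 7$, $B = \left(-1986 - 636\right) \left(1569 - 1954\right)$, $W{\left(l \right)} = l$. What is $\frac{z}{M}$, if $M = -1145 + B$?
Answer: $\frac{921}{23191475} \approx 3.9713 \cdot 10^{-5}$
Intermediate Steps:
$B = 1009470$ ($B = \left(-2622\right) \left(-385\right) = 1009470$)
$M = 1008325$ ($M = -1145 + 1009470 = 1008325$)
$U{\left(X,y \right)} = - \frac{413}{23}$ ($U{\left(X,y \right)} = 8 - \left(26 - \frac{1}{23}\right) = 8 + \left(\left(\frac{1}{23} - 19\right) - 7\right) = 8 - \frac{597}{23} = - \frac{413}{23}$)
$z = \frac{921}{23}$ ($z = - \frac{413}{23} - -58 = - \frac{413}{23} + 58 = \frac{921}{23} \approx 40.043$)
$\frac{z}{M} = \frac{921}{23 \cdot 1008325} = \frac{921}{23} \cdot \frac{1}{1008325} = \frac{921}{23191475}$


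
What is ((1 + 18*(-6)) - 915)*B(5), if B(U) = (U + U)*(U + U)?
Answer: -102200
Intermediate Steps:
B(U) = 4*U**2 (B(U) = (2*U)*(2*U) = 4*U**2)
((1 + 18*(-6)) - 915)*B(5) = ((1 + 18*(-6)) - 915)*(4*5**2) = ((1 - 108) - 915)*(4*25) = (-107 - 915)*100 = -1022*100 = -102200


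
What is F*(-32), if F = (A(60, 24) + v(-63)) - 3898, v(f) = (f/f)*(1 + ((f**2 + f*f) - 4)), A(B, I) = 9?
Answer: -129472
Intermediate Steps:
v(f) = -3 + 2*f**2 (v(f) = 1*(1 + ((f**2 + f**2) - 4)) = 1*(1 + (2*f**2 - 4)) = 1*(1 + (-4 + 2*f**2)) = 1*(-3 + 2*f**2) = -3 + 2*f**2)
F = 4046 (F = (9 + (-3 + 2*(-63)**2)) - 3898 = (9 + (-3 + 2*3969)) - 3898 = (9 + (-3 + 7938)) - 3898 = (9 + 7935) - 3898 = 7944 - 3898 = 4046)
F*(-32) = 4046*(-32) = -129472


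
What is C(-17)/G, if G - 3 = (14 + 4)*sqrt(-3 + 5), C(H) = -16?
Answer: 16/213 - 32*sqrt(2)/71 ≈ -0.56227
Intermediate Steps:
G = 3 + 18*sqrt(2) (G = 3 + (14 + 4)*sqrt(-3 + 5) = 3 + 18*sqrt(2) ≈ 28.456)
C(-17)/G = -16/(3 + 18*sqrt(2))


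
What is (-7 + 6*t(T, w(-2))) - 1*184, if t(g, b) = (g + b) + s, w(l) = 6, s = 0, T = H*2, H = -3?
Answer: -191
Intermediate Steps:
T = -6 (T = -3*2 = -6)
t(g, b) = b + g (t(g, b) = (g + b) + 0 = (b + g) + 0 = b + g)
(-7 + 6*t(T, w(-2))) - 1*184 = (-7 + 6*(6 - 6)) - 1*184 = (-7 + 6*0) - 184 = (-7 + 0) - 184 = -7 - 184 = -191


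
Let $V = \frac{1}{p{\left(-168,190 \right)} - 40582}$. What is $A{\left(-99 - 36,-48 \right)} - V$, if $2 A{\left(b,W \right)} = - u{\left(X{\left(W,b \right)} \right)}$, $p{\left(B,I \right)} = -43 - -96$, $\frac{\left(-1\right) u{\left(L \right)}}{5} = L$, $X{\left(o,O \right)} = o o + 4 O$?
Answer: $\frac{178732891}{40529} \approx 4410.0$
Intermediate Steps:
$X{\left(o,O \right)} = o^{2} + 4 O$
$u{\left(L \right)} = - 5 L$
$p{\left(B,I \right)} = 53$ ($p{\left(B,I \right)} = -43 + 96 = 53$)
$A{\left(b,W \right)} = 10 b + \frac{5 W^{2}}{2}$ ($A{\left(b,W \right)} = \frac{\left(-1\right) \left(- 5 \left(W^{2} + 4 b\right)\right)}{2} = \frac{\left(-1\right) \left(- 20 b - 5 W^{2}\right)}{2} = \frac{5 W^{2} + 20 b}{2} = 10 b + \frac{5 W^{2}}{2}$)
$V = - \frac{1}{40529}$ ($V = \frac{1}{53 - 40582} = \frac{1}{-40529} = - \frac{1}{40529} \approx -2.4674 \cdot 10^{-5}$)
$A{\left(-99 - 36,-48 \right)} - V = \left(10 \left(-99 - 36\right) + \frac{5 \left(-48\right)^{2}}{2}\right) - - \frac{1}{40529} = \left(10 \left(-99 - 36\right) + \frac{5}{2} \cdot 2304\right) + \frac{1}{40529} = \left(10 \left(-135\right) + 5760\right) + \frac{1}{40529} = \left(-1350 + 5760\right) + \frac{1}{40529} = 4410 + \frac{1}{40529} = \frac{178732891}{40529}$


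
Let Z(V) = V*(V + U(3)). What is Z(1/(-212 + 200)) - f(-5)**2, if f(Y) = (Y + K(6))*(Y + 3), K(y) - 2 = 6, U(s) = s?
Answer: -5219/144 ≈ -36.243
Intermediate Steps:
K(y) = 8 (K(y) = 2 + 6 = 8)
Z(V) = V*(3 + V) (Z(V) = V*(V + 3) = V*(3 + V))
f(Y) = (3 + Y)*(8 + Y) (f(Y) = (Y + 8)*(Y + 3) = (8 + Y)*(3 + Y) = (3 + Y)*(8 + Y))
Z(1/(-212 + 200)) - f(-5)**2 = (3 + 1/(-212 + 200))/(-212 + 200) - (24 + (-5)**2 + 11*(-5))**2 = (3 + 1/(-12))/(-12) - (24 + 25 - 55)**2 = -(3 - 1/12)/12 - 1*(-6)**2 = -1/12*35/12 - 1*36 = -35/144 - 36 = -5219/144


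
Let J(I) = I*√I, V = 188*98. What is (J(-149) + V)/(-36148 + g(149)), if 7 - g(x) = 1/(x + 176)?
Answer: -2993900/5872913 + 48425*I*√149/11745826 ≈ -0.50978 + 0.050324*I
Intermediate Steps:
g(x) = 7 - 1/(176 + x) (g(x) = 7 - 1/(x + 176) = 7 - 1/(176 + x))
V = 18424
J(I) = I^(3/2)
(J(-149) + V)/(-36148 + g(149)) = ((-149)^(3/2) + 18424)/(-36148 + (1231 + 7*149)/(176 + 149)) = (-149*I*√149 + 18424)/(-36148 + (1231 + 1043)/325) = (18424 - 149*I*√149)/(-36148 + (1/325)*2274) = (18424 - 149*I*√149)/(-36148 + 2274/325) = (18424 - 149*I*√149)/(-11745826/325) = (18424 - 149*I*√149)*(-325/11745826) = -2993900/5872913 + 48425*I*√149/11745826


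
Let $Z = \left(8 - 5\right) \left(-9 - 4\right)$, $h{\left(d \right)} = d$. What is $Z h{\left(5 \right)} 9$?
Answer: $-1755$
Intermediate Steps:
$Z = -39$ ($Z = 3 \left(-13\right) = -39$)
$Z h{\left(5 \right)} 9 = \left(-39\right) 5 \cdot 9 = \left(-195\right) 9 = -1755$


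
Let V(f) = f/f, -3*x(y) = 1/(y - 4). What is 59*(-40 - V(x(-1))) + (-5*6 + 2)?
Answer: -2447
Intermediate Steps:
x(y) = -1/(3*(-4 + y)) (x(y) = -1/(3*(y - 4)) = -1/(3*(-4 + y)))
V(f) = 1
59*(-40 - V(x(-1))) + (-5*6 + 2) = 59*(-40 - 1*1) + (-5*6 + 2) = 59*(-40 - 1) + (-30 + 2) = 59*(-41) - 28 = -2419 - 28 = -2447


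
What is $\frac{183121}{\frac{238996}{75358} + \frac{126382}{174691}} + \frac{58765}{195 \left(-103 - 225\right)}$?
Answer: $\frac{148253404262716565}{3153372217008} \approx 47014.0$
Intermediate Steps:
$\frac{183121}{\frac{238996}{75358} + \frac{126382}{174691}} + \frac{58765}{195 \left(-103 - 225\right)} = \frac{183121}{238996 \cdot \frac{1}{75358} + 126382 \cdot \frac{1}{174691}} + \frac{58765}{195 \left(-328\right)} = \frac{183121}{\frac{119498}{37679} + \frac{126382}{174691}} + \frac{58765}{-63960} = \frac{183121}{\frac{25637172496}{6582182189}} + 58765 \left(- \frac{1}{63960}\right) = 183121 \cdot \frac{6582182189}{25637172496} - \frac{11753}{12792} = \frac{1205335784631869}{25637172496} - \frac{11753}{12792} = \frac{148253404262716565}{3153372217008}$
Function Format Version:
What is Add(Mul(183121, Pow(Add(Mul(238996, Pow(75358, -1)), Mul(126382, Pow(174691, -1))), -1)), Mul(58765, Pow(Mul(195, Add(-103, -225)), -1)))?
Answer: Rational(148253404262716565, 3153372217008) ≈ 47014.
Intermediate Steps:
Add(Mul(183121, Pow(Add(Mul(238996, Pow(75358, -1)), Mul(126382, Pow(174691, -1))), -1)), Mul(58765, Pow(Mul(195, Add(-103, -225)), -1))) = Add(Mul(183121, Pow(Add(Mul(238996, Rational(1, 75358)), Mul(126382, Rational(1, 174691))), -1)), Mul(58765, Pow(Mul(195, -328), -1))) = Add(Mul(183121, Pow(Add(Rational(119498, 37679), Rational(126382, 174691)), -1)), Mul(58765, Pow(-63960, -1))) = Add(Mul(183121, Pow(Rational(25637172496, 6582182189), -1)), Mul(58765, Rational(-1, 63960))) = Add(Mul(183121, Rational(6582182189, 25637172496)), Rational(-11753, 12792)) = Add(Rational(1205335784631869, 25637172496), Rational(-11753, 12792)) = Rational(148253404262716565, 3153372217008)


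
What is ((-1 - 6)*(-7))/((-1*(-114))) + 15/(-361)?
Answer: 841/2166 ≈ 0.38827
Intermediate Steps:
((-1 - 6)*(-7))/((-1*(-114))) + 15/(-361) = -7*(-7)/114 + 15*(-1/361) = 49*(1/114) - 15/361 = 49/114 - 15/361 = 841/2166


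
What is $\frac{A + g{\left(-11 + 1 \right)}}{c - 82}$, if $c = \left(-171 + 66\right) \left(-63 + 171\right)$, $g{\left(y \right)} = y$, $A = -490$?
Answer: $\frac{250}{5711} \approx 0.043775$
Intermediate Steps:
$c = -11340$ ($c = \left(-105\right) 108 = -11340$)
$\frac{A + g{\left(-11 + 1 \right)}}{c - 82} = \frac{-490 + \left(-11 + 1\right)}{-11340 - 82} = \frac{-490 - 10}{-11422} = \left(-500\right) \left(- \frac{1}{11422}\right) = \frac{250}{5711}$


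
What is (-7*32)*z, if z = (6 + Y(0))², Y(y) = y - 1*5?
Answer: -224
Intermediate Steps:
Y(y) = -5 + y (Y(y) = y - 5 = -5 + y)
z = 1 (z = (6 + (-5 + 0))² = (6 - 5)² = 1² = 1)
(-7*32)*z = -7*32*1 = -224*1 = -224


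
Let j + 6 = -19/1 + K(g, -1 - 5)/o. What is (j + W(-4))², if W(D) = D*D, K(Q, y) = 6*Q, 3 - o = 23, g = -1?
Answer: 7569/100 ≈ 75.690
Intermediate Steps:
o = -20 (o = 3 - 1*23 = 3 - 23 = -20)
W(D) = D²
j = -247/10 (j = -6 + (-19/1 + (6*(-1))/(-20)) = -6 + (-19*1 - 6*(-1/20)) = -6 + (-19 + 3/10) = -6 - 187/10 = -247/10 ≈ -24.700)
(j + W(-4))² = (-247/10 + (-4)²)² = (-247/10 + 16)² = (-87/10)² = 7569/100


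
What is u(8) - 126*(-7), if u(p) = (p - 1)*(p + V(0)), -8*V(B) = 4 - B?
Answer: 1869/2 ≈ 934.50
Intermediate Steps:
V(B) = -½ + B/8 (V(B) = -(4 - B)/8 = -½ + B/8)
u(p) = (-1 + p)*(-½ + p) (u(p) = (p - 1)*(p + (-½ + (⅛)*0)) = (-1 + p)*(p + (-½ + 0)) = (-1 + p)*(p - ½) = (-1 + p)*(-½ + p))
u(8) - 126*(-7) = (½ + 8² - 3/2*8) - 126*(-7) = (½ + 64 - 12) + 882 = 105/2 + 882 = 1869/2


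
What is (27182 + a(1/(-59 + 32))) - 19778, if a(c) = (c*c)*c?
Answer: 145732931/19683 ≈ 7404.0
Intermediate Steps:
a(c) = c**3 (a(c) = c**2*c = c**3)
(27182 + a(1/(-59 + 32))) - 19778 = (27182 + (1/(-59 + 32))**3) - 19778 = (27182 + (1/(-27))**3) - 19778 = (27182 + (-1/27)**3) - 19778 = (27182 - 1/19683) - 19778 = 535023305/19683 - 19778 = 145732931/19683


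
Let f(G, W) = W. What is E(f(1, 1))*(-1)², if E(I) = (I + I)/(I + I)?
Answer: 1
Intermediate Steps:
E(I) = 1 (E(I) = (2*I)/((2*I)) = (2*I)*(1/(2*I)) = 1)
E(f(1, 1))*(-1)² = 1*(-1)² = 1*1 = 1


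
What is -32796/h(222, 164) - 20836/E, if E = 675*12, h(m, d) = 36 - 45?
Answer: 7373891/2025 ≈ 3641.4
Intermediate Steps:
h(m, d) = -9
E = 8100
-32796/h(222, 164) - 20836/E = -32796/(-9) - 20836/8100 = -32796*(-⅑) - 20836*1/8100 = 3644 - 5209/2025 = 7373891/2025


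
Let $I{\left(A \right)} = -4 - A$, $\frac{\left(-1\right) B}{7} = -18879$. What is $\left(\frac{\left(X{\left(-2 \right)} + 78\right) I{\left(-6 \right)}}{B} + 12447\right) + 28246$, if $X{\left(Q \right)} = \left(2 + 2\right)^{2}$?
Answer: $\frac{5377702217}{132153} \approx 40693.0$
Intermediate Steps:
$B = 132153$ ($B = \left(-7\right) \left(-18879\right) = 132153$)
$X{\left(Q \right)} = 16$ ($X{\left(Q \right)} = 4^{2} = 16$)
$\left(\frac{\left(X{\left(-2 \right)} + 78\right) I{\left(-6 \right)}}{B} + 12447\right) + 28246 = \left(\frac{\left(16 + 78\right) \left(-4 - -6\right)}{132153} + 12447\right) + 28246 = \left(94 \left(-4 + 6\right) \frac{1}{132153} + 12447\right) + 28246 = \left(94 \cdot 2 \cdot \frac{1}{132153} + 12447\right) + 28246 = \left(188 \cdot \frac{1}{132153} + 12447\right) + 28246 = \left(\frac{188}{132153} + 12447\right) + 28246 = \frac{1644908579}{132153} + 28246 = \frac{5377702217}{132153}$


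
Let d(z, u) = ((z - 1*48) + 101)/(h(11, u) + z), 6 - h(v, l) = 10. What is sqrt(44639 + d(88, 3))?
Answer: sqrt(8749573)/14 ≈ 211.28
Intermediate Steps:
h(v, l) = -4 (h(v, l) = 6 - 1*10 = 6 - 10 = -4)
d(z, u) = (53 + z)/(-4 + z) (d(z, u) = ((z - 1*48) + 101)/(-4 + z) = ((z - 48) + 101)/(-4 + z) = ((-48 + z) + 101)/(-4 + z) = (53 + z)/(-4 + z))
sqrt(44639 + d(88, 3)) = sqrt(44639 + (53 + 88)/(-4 + 88)) = sqrt(44639 + 141/84) = sqrt(44639 + (1/84)*141) = sqrt(44639 + 47/28) = sqrt(1249939/28) = sqrt(8749573)/14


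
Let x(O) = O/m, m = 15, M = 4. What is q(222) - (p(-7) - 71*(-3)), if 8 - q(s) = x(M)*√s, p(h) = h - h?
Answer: -205 - 4*√222/15 ≈ -208.97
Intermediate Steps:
p(h) = 0
x(O) = O/15
q(s) = 8 - 4*√s/15 (q(s) = 8 - (1/15)*4*√s = 8 - 4*√s/15)
q(222) - (p(-7) - 71*(-3)) = (8 - 4*√222/15) - (0 - 71*(-3)) = (8 - 4*√222/15) - (0 + 213) = (8 - 4*√222/15) - 1*213 = (8 - 4*√222/15) - 213 = -205 - 4*√222/15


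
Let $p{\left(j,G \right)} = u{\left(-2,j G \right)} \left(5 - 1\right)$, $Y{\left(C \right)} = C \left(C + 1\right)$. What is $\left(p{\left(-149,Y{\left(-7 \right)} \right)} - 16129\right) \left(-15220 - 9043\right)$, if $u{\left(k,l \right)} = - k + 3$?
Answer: $390852667$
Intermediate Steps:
$Y{\left(C \right)} = C \left(1 + C\right)$
$u{\left(k,l \right)} = 3 - k$
$p{\left(j,G \right)} = 20$ ($p{\left(j,G \right)} = \left(3 - -2\right) \left(5 - 1\right) = \left(3 + 2\right) 4 = 5 \cdot 4 = 20$)
$\left(p{\left(-149,Y{\left(-7 \right)} \right)} - 16129\right) \left(-15220 - 9043\right) = \left(20 - 16129\right) \left(-15220 - 9043\right) = \left(-16109\right) \left(-24263\right) = 390852667$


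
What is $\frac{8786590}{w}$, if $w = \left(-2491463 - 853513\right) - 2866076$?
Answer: $- \frac{4393295}{3105526} \approx -1.4147$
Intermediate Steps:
$w = -6211052$ ($w = -3344976 - 2866076 = -6211052$)
$\frac{8786590}{w} = \frac{8786590}{-6211052} = 8786590 \left(- \frac{1}{6211052}\right) = - \frac{4393295}{3105526}$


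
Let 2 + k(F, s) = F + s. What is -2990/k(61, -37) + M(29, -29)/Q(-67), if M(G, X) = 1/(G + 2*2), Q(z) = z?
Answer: -300496/2211 ≈ -135.91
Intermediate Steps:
M(G, X) = 1/(4 + G) (M(G, X) = 1/(G + 4) = 1/(4 + G))
k(F, s) = -2 + F + s (k(F, s) = -2 + (F + s) = -2 + F + s)
-2990/k(61, -37) + M(29, -29)/Q(-67) = -2990/(-2 + 61 - 37) + 1/((4 + 29)*(-67)) = -2990/22 - 1/67/33 = -2990*1/22 + (1/33)*(-1/67) = -1495/11 - 1/2211 = -300496/2211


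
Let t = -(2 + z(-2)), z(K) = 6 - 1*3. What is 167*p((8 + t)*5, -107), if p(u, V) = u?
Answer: 2505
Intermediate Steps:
z(K) = 3 (z(K) = 6 - 3 = 3)
t = -5 (t = -(2 + 3) = -1*5 = -5)
167*p((8 + t)*5, -107) = 167*((8 - 5)*5) = 167*(3*5) = 167*15 = 2505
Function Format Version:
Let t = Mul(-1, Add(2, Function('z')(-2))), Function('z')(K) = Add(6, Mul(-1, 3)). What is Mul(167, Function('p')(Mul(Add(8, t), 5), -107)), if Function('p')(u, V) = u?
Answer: 2505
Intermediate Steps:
Function('z')(K) = 3 (Function('z')(K) = Add(6, -3) = 3)
t = -5 (t = Mul(-1, Add(2, 3)) = Mul(-1, 5) = -5)
Mul(167, Function('p')(Mul(Add(8, t), 5), -107)) = Mul(167, Mul(Add(8, -5), 5)) = Mul(167, Mul(3, 5)) = Mul(167, 15) = 2505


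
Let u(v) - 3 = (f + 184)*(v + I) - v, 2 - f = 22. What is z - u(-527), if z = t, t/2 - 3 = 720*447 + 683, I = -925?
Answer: 882650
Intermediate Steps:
f = -20 (f = 2 - 1*22 = 2 - 22 = -20)
t = 645052 (t = 6 + 2*(720*447 + 683) = 6 + 2*(321840 + 683) = 6 + 2*322523 = 6 + 645046 = 645052)
z = 645052
u(v) = -151697 + 163*v (u(v) = 3 + ((-20 + 184)*(v - 925) - v) = 3 + (164*(-925 + v) - v) = 3 + ((-151700 + 164*v) - v) = 3 + (-151700 + 163*v) = -151697 + 163*v)
z - u(-527) = 645052 - (-151697 + 163*(-527)) = 645052 - (-151697 - 85901) = 645052 - 1*(-237598) = 645052 + 237598 = 882650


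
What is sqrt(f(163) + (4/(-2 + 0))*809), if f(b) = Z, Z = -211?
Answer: I*sqrt(1829) ≈ 42.767*I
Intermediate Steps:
f(b) = -211
sqrt(f(163) + (4/(-2 + 0))*809) = sqrt(-211 + (4/(-2 + 0))*809) = sqrt(-211 + (4/(-2))*809) = sqrt(-211 + (4*(-1/2))*809) = sqrt(-211 - 2*809) = sqrt(-211 - 1618) = sqrt(-1829) = I*sqrt(1829)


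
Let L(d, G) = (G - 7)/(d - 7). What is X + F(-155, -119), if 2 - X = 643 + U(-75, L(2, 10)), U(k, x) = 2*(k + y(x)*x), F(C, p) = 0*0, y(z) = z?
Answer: -12293/25 ≈ -491.72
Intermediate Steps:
F(C, p) = 0
L(d, G) = (-7 + G)/(-7 + d)
U(k, x) = 2*k + 2*x² (U(k, x) = 2*(k + x*x) = 2*(k + x²) = 2*k + 2*x²)
X = -12293/25 (X = 2 - (643 + (2*(-75) + 2*((-7 + 10)/(-7 + 2))²)) = 2 - (643 + (-150 + 2*(3/(-5))²)) = 2 - (643 + (-150 + 2*(-⅕*3)²)) = 2 - (643 + (-150 + 2*(-⅗)²)) = 2 - (643 + (-150 + 2*(9/25))) = 2 - (643 + (-150 + 18/25)) = 2 - (643 - 3732/25) = 2 - 1*12343/25 = 2 - 12343/25 = -12293/25 ≈ -491.72)
X + F(-155, -119) = -12293/25 + 0 = -12293/25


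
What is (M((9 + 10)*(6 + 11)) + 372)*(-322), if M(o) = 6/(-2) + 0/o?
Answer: -118818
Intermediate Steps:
M(o) = -3 (M(o) = 6*(-1/2) + 0 = -3 + 0 = -3)
(M((9 + 10)*(6 + 11)) + 372)*(-322) = (-3 + 372)*(-322) = 369*(-322) = -118818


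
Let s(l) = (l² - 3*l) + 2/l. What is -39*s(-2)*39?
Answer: -13689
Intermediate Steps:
s(l) = l² - 3*l + 2/l
-39*s(-2)*39 = -39*(2 + (-2)²*(-3 - 2))/(-2)*39 = -(-39)*(2 + 4*(-5))/2*39 = -(-39)*(2 - 20)/2*39 = -(-39)*(-18)/2*39 = -39*9*39 = -351*39 = -13689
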